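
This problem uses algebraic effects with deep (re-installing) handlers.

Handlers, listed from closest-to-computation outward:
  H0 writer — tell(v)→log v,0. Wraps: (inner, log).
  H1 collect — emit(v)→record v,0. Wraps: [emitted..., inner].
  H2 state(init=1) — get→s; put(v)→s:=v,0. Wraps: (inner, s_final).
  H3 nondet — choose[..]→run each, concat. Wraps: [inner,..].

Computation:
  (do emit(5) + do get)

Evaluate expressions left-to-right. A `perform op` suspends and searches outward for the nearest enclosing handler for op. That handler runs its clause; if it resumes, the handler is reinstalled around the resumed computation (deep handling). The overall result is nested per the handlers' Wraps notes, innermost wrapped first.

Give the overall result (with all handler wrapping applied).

Answer: [([5, (1, ())], 1)]

Step-by-step:
emit(5) @ H1 ⇒ out+=5
get @ H2 ⇒ 1
H0 returns (1, ())
H1 returns [5, (1, ())]
H2 returns ([5, (1, ())], 1)
H3 returns [([5, (1, ())], 1)]
= [([5, (1, ())], 1)]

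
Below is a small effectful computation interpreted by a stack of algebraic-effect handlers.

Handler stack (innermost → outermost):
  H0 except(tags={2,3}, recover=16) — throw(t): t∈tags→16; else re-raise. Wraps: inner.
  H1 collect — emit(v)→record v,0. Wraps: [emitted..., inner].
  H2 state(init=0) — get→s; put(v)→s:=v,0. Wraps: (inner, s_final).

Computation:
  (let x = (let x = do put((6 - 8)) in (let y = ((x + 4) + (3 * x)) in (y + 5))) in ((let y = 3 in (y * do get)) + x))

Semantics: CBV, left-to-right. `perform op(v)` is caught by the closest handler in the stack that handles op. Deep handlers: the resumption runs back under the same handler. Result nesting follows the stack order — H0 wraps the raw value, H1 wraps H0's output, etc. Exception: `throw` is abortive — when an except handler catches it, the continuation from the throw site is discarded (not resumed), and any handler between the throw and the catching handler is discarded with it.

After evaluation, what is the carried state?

Answer: -2

Evaluation trace:
put(-2) @ H2 ⇒ s:=-2
get @ H2 ⇒ -2
H0 returns 3
H1 returns [3]
H2 returns ([3], -2)
= ([3], -2)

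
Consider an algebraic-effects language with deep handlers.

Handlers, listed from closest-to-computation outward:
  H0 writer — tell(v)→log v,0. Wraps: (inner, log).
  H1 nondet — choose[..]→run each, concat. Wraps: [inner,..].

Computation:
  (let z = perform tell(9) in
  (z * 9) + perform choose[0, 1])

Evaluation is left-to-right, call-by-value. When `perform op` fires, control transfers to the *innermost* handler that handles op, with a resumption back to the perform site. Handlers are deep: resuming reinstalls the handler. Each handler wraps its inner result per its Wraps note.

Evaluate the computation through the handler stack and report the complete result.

Answer: [(0, (9)), (1, (9))]

Step-by-step:
tell(9) @ H0 ⇒ log+=9
choose[0, 1] @ H1
  branch[0] choose=0:
    H0 returns (0, (9))
    H1 returns [(0, (9))]
  branch[1] choose=1:
    H0 returns (1, (9))
    H1 returns [(1, (9))]
= [(0, (9)), (1, (9))]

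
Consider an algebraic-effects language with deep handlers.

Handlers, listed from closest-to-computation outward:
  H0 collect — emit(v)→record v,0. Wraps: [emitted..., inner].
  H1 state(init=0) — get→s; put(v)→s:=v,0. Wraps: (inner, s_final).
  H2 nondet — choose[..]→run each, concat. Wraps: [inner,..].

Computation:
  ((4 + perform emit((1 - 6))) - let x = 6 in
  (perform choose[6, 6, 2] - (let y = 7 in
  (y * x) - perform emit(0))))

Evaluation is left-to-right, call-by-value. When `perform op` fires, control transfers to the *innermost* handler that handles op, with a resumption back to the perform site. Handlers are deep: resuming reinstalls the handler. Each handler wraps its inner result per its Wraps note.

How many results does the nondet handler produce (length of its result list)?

Working:
emit(-5) @ H0 ⇒ out+=-5
choose[6, 6, 2] @ H2
  branch[0] choose=6:
    emit(0) @ H0 ⇒ out+=0
    H0 returns [-5, 0, 40]
    H1 returns ([-5, 0, 40], 0)
    H2 returns [([-5, 0, 40], 0)]
  branch[1] choose=6:
    emit(0) @ H0 ⇒ out+=0
    H0 returns [-5, 0, 40]
    H1 returns ([-5, 0, 40], 0)
    H2 returns [([-5, 0, 40], 0)]
  branch[2] choose=2:
    emit(0) @ H0 ⇒ out+=0
    H0 returns [-5, 0, 44]
    H1 returns ([-5, 0, 44], 0)
    H2 returns [([-5, 0, 44], 0)]
= [([-5, 0, 40], 0), ([-5, 0, 40], 0), ([-5, 0, 44], 0)]

Answer: 3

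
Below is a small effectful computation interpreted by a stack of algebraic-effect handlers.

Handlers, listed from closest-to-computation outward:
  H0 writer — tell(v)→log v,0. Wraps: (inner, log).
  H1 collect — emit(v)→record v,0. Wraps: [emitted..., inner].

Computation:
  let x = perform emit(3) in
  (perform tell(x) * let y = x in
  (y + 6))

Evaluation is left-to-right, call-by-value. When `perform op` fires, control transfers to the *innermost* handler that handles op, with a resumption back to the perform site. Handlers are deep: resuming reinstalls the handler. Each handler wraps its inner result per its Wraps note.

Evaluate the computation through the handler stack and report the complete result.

Answer: [3, (0, (0))]

Working:
emit(3) @ H1 ⇒ out+=3
tell(0) @ H0 ⇒ log+=0
H0 returns (0, (0))
H1 returns [3, (0, (0))]
= [3, (0, (0))]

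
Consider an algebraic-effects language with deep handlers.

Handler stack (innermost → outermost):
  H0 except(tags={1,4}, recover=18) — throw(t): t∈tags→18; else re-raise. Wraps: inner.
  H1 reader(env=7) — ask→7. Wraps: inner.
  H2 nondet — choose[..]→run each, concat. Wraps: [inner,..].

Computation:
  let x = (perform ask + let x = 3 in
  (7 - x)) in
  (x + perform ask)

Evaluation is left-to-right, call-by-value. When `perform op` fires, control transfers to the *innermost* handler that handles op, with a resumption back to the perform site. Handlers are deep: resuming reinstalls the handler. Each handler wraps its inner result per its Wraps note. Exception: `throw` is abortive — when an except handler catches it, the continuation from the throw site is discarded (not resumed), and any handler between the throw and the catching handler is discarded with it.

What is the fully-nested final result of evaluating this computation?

Answer: [18]

Evaluation trace:
ask @ H1 ⇒ 7
ask @ H1 ⇒ 7
H0 returns 18
H1 returns 18
H2 returns [18]
= [18]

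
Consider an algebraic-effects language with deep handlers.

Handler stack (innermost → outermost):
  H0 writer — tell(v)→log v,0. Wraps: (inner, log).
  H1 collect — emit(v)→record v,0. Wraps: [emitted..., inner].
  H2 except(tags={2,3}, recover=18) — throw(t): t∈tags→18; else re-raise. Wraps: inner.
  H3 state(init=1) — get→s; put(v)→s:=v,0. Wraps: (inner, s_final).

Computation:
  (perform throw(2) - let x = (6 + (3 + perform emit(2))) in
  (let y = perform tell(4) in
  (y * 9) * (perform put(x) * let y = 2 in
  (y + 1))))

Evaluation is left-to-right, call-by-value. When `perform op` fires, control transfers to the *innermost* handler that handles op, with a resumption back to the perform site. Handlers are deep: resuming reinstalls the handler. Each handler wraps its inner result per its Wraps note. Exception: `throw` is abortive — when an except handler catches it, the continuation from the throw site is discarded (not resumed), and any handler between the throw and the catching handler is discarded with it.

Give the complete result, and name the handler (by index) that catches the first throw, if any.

Answer: (18, 1) ; first throw caught by: H2

Working:
throw(2) @ H2 caught ⇒ 18
H3 returns (18, 1)
= (18, 1)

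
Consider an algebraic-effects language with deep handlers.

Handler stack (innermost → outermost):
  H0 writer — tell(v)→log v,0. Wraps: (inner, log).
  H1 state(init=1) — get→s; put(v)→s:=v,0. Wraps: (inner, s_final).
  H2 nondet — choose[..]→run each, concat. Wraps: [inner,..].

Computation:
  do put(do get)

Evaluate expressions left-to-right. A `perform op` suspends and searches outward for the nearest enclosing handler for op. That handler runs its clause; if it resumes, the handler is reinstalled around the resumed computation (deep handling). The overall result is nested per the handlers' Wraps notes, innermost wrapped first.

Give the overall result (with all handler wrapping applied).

Answer: [((0, ()), 1)]

Step-by-step:
get @ H1 ⇒ 1
put(1) @ H1 ⇒ s:=1
H0 returns (0, ())
H1 returns ((0, ()), 1)
H2 returns [((0, ()), 1)]
= [((0, ()), 1)]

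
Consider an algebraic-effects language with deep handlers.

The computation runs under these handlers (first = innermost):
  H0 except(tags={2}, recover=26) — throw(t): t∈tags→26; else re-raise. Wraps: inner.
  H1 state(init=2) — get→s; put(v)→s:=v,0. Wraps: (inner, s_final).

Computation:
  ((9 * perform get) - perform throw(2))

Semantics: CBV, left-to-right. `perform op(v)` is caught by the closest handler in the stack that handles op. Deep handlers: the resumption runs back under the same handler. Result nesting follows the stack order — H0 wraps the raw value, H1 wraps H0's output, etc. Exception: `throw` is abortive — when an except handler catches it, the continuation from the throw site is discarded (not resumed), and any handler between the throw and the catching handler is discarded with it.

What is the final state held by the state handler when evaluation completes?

Answer: 2

Working:
get @ H1 ⇒ 2
throw(2) @ H0 caught ⇒ 26
H1 returns (26, 2)
= (26, 2)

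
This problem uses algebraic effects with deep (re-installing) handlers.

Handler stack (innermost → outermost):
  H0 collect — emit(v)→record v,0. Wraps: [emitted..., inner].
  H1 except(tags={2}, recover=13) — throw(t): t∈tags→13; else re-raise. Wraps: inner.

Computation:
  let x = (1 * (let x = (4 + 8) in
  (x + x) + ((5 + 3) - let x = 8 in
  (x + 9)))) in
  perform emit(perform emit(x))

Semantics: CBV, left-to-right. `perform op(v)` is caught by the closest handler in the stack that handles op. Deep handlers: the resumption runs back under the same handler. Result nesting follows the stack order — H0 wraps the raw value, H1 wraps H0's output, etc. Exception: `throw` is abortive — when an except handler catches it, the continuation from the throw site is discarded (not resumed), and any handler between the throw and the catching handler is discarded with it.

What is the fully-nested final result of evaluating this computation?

Answer: [15, 0, 0]

Working:
emit(15) @ H0 ⇒ out+=15
emit(0) @ H0 ⇒ out+=0
H0 returns [15, 0, 0]
H1 returns [15, 0, 0]
= [15, 0, 0]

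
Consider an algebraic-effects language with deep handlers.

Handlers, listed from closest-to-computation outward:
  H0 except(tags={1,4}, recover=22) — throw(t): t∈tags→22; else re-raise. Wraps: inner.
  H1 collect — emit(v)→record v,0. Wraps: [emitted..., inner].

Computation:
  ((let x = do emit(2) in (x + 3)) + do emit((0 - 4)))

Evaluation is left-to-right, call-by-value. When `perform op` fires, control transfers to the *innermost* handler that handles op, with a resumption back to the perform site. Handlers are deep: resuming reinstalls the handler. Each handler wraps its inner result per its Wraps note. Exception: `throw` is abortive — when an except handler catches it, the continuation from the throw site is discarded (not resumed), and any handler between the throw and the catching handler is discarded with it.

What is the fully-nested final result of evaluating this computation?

Answer: [2, -4, 3]

Step-by-step:
emit(2) @ H1 ⇒ out+=2
emit(-4) @ H1 ⇒ out+=-4
H0 returns 3
H1 returns [2, -4, 3]
= [2, -4, 3]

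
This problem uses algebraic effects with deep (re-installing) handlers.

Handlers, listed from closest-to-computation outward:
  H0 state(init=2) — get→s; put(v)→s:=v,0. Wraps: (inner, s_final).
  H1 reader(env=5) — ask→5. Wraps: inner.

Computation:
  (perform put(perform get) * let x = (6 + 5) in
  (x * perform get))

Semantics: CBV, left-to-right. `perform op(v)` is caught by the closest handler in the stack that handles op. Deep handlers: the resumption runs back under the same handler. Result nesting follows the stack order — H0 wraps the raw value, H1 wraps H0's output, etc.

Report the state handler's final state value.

Answer: 2

Evaluation trace:
get @ H0 ⇒ 2
put(2) @ H0 ⇒ s:=2
get @ H0 ⇒ 2
H0 returns (0, 2)
H1 returns (0, 2)
= (0, 2)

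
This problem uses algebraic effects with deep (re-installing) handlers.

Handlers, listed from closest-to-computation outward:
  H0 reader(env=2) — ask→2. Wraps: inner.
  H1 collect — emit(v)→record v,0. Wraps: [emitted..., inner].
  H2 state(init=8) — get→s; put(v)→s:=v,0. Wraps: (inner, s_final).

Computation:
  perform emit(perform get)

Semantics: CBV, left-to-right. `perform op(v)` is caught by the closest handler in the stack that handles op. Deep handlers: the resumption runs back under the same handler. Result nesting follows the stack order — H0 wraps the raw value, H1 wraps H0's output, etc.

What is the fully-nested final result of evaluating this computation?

Evaluation trace:
get @ H2 ⇒ 8
emit(8) @ H1 ⇒ out+=8
H0 returns 0
H1 returns [8, 0]
H2 returns ([8, 0], 8)
= ([8, 0], 8)

Answer: ([8, 0], 8)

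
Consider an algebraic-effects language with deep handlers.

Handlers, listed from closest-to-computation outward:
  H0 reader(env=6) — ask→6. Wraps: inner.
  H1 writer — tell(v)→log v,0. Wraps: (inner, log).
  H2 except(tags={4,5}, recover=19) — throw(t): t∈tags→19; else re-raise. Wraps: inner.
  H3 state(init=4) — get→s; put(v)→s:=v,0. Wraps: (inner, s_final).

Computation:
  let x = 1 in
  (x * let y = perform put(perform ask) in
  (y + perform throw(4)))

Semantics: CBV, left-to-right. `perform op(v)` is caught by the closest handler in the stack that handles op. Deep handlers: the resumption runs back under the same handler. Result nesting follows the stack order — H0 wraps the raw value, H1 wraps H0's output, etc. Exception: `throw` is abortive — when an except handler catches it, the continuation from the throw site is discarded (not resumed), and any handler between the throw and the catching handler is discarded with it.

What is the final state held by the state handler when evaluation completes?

Step-by-step:
ask @ H0 ⇒ 6
put(6) @ H3 ⇒ s:=6
throw(4) @ H2 caught ⇒ 19
H3 returns (19, 6)
= (19, 6)

Answer: 6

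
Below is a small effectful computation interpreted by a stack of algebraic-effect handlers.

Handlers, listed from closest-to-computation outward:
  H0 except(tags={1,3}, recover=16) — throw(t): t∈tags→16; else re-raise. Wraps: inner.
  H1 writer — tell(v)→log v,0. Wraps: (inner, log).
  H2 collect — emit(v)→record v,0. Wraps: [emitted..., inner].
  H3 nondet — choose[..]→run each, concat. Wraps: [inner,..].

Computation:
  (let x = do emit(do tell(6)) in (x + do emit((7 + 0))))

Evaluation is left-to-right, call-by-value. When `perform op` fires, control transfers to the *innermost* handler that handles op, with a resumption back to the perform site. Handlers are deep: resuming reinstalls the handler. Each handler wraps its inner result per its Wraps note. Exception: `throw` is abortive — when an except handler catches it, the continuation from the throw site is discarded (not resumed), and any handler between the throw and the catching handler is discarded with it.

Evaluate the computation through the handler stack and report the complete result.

Answer: [[0, 7, (0, (6))]]

Evaluation trace:
tell(6) @ H1 ⇒ log+=6
emit(0) @ H2 ⇒ out+=0
emit(7) @ H2 ⇒ out+=7
H0 returns 0
H1 returns (0, (6))
H2 returns [0, 7, (0, (6))]
H3 returns [[0, 7, (0, (6))]]
= [[0, 7, (0, (6))]]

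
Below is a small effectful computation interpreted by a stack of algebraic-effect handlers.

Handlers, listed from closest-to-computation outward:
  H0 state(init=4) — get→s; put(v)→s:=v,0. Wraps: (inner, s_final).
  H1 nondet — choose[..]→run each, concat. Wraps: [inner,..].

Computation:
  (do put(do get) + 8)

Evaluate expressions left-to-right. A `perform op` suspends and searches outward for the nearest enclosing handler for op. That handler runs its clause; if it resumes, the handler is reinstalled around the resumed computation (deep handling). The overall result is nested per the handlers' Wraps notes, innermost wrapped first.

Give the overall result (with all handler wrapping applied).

Evaluation trace:
get @ H0 ⇒ 4
put(4) @ H0 ⇒ s:=4
H0 returns (8, 4)
H1 returns [(8, 4)]
= [(8, 4)]

Answer: [(8, 4)]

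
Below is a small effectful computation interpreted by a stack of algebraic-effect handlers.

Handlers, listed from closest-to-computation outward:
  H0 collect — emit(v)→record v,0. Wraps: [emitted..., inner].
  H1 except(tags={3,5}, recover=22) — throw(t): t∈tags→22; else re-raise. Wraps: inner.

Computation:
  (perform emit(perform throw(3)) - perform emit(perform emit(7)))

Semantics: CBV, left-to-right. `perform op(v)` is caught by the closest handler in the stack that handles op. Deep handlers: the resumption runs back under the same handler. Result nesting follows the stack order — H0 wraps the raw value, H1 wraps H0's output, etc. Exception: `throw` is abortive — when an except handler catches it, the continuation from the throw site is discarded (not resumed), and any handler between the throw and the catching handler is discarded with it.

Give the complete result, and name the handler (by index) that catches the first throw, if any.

Answer: 22 ; first throw caught by: H1

Step-by-step:
throw(3) @ H1 caught ⇒ 22
= 22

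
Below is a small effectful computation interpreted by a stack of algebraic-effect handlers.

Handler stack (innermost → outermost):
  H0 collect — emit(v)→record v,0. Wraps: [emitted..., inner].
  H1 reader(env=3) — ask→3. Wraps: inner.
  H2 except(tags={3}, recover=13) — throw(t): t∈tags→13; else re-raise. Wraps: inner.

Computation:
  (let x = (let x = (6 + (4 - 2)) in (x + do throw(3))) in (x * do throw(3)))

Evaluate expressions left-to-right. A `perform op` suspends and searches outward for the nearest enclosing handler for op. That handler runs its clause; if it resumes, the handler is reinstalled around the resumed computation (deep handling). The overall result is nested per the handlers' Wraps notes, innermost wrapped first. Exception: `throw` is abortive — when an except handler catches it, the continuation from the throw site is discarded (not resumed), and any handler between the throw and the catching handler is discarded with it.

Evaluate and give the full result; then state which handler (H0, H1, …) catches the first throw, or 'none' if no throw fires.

Working:
throw(3) @ H2 caught ⇒ 13
= 13

Answer: 13 ; first throw caught by: H2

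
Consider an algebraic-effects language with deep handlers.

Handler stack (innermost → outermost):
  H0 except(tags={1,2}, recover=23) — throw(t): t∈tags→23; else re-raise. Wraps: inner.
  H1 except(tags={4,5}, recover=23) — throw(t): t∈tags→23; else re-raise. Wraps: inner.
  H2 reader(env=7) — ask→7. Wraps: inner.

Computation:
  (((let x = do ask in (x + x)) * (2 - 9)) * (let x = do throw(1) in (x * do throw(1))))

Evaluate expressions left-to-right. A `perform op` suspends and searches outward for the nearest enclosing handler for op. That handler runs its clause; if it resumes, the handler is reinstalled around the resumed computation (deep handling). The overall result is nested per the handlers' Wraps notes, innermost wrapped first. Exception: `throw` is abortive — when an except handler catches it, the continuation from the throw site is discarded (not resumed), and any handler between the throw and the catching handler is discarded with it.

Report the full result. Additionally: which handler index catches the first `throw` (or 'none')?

Answer: 23 ; first throw caught by: H0

Step-by-step:
ask @ H2 ⇒ 7
throw(1) @ H0 caught ⇒ 23
H1 returns 23
H2 returns 23
= 23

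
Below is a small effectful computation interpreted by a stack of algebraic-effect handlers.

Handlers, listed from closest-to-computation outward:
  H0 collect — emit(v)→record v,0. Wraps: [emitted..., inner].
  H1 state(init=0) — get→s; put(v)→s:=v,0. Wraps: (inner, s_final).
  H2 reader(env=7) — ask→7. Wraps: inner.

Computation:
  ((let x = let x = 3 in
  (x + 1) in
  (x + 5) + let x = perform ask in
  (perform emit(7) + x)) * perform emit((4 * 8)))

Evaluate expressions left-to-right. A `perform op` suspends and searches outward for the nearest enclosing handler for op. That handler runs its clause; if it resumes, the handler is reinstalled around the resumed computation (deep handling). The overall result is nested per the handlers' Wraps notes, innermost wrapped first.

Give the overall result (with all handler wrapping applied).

Step-by-step:
ask @ H2 ⇒ 7
emit(7) @ H0 ⇒ out+=7
emit(32) @ H0 ⇒ out+=32
H0 returns [7, 32, 0]
H1 returns ([7, 32, 0], 0)
H2 returns ([7, 32, 0], 0)
= ([7, 32, 0], 0)

Answer: ([7, 32, 0], 0)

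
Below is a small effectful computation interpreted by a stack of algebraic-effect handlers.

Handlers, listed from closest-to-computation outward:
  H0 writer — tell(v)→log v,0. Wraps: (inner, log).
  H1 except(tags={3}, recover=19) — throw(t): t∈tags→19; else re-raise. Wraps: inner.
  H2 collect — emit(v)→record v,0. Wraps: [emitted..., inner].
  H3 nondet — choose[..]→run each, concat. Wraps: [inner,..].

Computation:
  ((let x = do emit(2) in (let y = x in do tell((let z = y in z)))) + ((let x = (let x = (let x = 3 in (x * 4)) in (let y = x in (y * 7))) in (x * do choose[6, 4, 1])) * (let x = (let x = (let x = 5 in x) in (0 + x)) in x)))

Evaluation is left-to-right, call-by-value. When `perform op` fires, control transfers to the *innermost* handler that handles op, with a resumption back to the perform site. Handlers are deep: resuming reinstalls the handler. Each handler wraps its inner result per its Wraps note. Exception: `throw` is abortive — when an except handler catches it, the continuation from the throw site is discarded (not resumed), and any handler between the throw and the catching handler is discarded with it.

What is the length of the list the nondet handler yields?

Answer: 3

Working:
emit(2) @ H2 ⇒ out+=2
tell(0) @ H0 ⇒ log+=0
choose[6, 4, 1] @ H3
  branch[0] choose=6:
    H0 returns (2520, (0))
    H1 returns (2520, (0))
    H2 returns [2, (2520, (0))]
    H3 returns [[2, (2520, (0))]]
  branch[1] choose=4:
    H0 returns (1680, (0))
    H1 returns (1680, (0))
    H2 returns [2, (1680, (0))]
    H3 returns [[2, (1680, (0))]]
  branch[2] choose=1:
    H0 returns (420, (0))
    H1 returns (420, (0))
    H2 returns [2, (420, (0))]
    H3 returns [[2, (420, (0))]]
= [[2, (2520, (0))], [2, (1680, (0))], [2, (420, (0))]]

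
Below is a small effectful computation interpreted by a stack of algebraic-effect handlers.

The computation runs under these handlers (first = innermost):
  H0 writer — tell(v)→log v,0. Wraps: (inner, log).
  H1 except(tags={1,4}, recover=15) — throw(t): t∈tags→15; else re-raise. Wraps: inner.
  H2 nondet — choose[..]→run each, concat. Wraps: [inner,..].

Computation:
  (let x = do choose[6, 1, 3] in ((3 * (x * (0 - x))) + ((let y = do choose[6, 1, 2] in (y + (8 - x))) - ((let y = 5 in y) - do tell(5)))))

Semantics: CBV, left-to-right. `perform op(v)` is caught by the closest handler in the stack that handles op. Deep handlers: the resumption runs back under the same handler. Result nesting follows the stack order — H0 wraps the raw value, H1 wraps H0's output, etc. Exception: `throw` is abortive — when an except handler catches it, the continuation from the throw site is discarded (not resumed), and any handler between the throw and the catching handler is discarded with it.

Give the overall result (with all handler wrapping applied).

Answer: [(-105, (5)), (-110, (5)), (-109, (5)), (5, (5)), (0, (5)), (1, (5)), (-21, (5)), (-26, (5)), (-25, (5))]

Working:
choose[6, 1, 3] @ H2
  branch[0] choose=6:
    choose[6, 1, 2] @ H2
      branch[0] choose=6:
        tell(5) @ H0 ⇒ log+=5
        H0 returns (-105, (5))
        H1 returns (-105, (5))
        H2 returns [(-105, (5))]
      branch[1] choose=1:
        tell(5) @ H0 ⇒ log+=5
        H0 returns (-110, (5))
        H1 returns (-110, (5))
        H2 returns [(-110, (5))]
      branch[2] choose=2:
        tell(5) @ H0 ⇒ log+=5
        H0 returns (-109, (5))
        H1 returns (-109, (5))
        H2 returns [(-109, (5))]
  branch[1] choose=1:
    choose[6, 1, 2] @ H2
      branch[0] choose=6:
        tell(5) @ H0 ⇒ log+=5
        H0 returns (5, (5))
        H1 returns (5, (5))
        H2 returns [(5, (5))]
      branch[1] choose=1:
        tell(5) @ H0 ⇒ log+=5
        H0 returns (0, (5))
        H1 returns (0, (5))
        H2 returns [(0, (5))]
      branch[2] choose=2:
        tell(5) @ H0 ⇒ log+=5
        H0 returns (1, (5))
        H1 returns (1, (5))
        H2 returns [(1, (5))]
  branch[2] choose=3:
    choose[6, 1, 2] @ H2
      branch[0] choose=6:
        tell(5) @ H0 ⇒ log+=5
        H0 returns (-21, (5))
        H1 returns (-21, (5))
        H2 returns [(-21, (5))]
      branch[1] choose=1:
        tell(5) @ H0 ⇒ log+=5
        H0 returns (-26, (5))
        H1 returns (-26, (5))
        H2 returns [(-26, (5))]
      branch[2] choose=2:
        tell(5) @ H0 ⇒ log+=5
        H0 returns (-25, (5))
        H1 returns (-25, (5))
        H2 returns [(-25, (5))]
= [(-105, (5)), (-110, (5)), (-109, (5)), (5, (5)), (0, (5)), (1, (5)), (-21, (5)), (-26, (5)), (-25, (5))]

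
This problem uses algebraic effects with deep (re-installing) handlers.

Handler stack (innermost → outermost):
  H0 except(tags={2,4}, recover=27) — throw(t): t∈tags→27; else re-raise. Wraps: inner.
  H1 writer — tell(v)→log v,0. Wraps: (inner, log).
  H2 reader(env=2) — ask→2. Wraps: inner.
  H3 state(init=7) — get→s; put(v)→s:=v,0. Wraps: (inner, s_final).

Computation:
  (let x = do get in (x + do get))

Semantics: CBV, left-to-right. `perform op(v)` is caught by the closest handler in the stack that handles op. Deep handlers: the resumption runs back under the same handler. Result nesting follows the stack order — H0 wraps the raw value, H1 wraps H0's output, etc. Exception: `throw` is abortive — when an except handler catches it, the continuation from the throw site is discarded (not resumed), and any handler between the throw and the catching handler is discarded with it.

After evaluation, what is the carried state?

Answer: 7

Step-by-step:
get @ H3 ⇒ 7
get @ H3 ⇒ 7
H0 returns 14
H1 returns (14, ())
H2 returns (14, ())
H3 returns ((14, ()), 7)
= ((14, ()), 7)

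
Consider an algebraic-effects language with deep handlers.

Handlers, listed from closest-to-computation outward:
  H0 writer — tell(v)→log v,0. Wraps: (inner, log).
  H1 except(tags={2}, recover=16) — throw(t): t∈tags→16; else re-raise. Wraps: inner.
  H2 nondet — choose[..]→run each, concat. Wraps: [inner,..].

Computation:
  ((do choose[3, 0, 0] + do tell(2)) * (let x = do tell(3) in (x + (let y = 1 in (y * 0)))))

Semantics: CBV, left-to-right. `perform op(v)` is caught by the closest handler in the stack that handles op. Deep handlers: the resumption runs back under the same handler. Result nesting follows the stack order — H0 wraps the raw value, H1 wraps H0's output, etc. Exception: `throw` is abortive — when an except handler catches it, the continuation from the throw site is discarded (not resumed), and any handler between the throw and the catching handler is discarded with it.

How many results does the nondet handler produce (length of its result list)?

Answer: 3

Step-by-step:
choose[3, 0, 0] @ H2
  branch[0] choose=3:
    tell(2) @ H0 ⇒ log+=2
    tell(3) @ H0 ⇒ log+=3
    H0 returns (0, (2, 3))
    H1 returns (0, (2, 3))
    H2 returns [(0, (2, 3))]
  branch[1] choose=0:
    tell(2) @ H0 ⇒ log+=2
    tell(3) @ H0 ⇒ log+=3
    H0 returns (0, (2, 3))
    H1 returns (0, (2, 3))
    H2 returns [(0, (2, 3))]
  branch[2] choose=0:
    tell(2) @ H0 ⇒ log+=2
    tell(3) @ H0 ⇒ log+=3
    H0 returns (0, (2, 3))
    H1 returns (0, (2, 3))
    H2 returns [(0, (2, 3))]
= [(0, (2, 3)), (0, (2, 3)), (0, (2, 3))]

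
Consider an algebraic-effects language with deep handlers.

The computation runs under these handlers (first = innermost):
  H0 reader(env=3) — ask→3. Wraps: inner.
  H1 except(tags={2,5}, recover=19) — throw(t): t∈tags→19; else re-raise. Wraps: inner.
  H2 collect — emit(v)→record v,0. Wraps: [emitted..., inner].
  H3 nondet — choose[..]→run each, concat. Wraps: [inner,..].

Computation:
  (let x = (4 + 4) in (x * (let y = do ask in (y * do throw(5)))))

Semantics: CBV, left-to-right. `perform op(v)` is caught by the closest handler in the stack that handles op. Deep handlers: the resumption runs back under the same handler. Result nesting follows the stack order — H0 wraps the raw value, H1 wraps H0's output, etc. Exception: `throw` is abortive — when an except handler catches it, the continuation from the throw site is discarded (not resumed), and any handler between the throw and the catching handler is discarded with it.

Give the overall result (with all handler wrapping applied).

Working:
ask @ H0 ⇒ 3
throw(5) @ H1 caught ⇒ 19
H2 returns [19]
H3 returns [[19]]
= [[19]]

Answer: [[19]]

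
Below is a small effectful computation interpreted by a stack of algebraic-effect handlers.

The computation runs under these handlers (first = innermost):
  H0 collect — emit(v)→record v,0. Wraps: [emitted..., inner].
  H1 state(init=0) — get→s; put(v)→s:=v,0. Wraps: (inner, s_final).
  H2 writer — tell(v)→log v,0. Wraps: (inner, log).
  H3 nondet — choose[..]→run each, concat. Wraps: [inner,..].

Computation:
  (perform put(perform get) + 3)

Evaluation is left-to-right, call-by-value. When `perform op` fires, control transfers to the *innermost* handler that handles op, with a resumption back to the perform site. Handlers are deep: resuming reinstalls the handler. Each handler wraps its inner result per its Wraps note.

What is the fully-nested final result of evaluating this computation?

Answer: [(([3], 0), ())]

Evaluation trace:
get @ H1 ⇒ 0
put(0) @ H1 ⇒ s:=0
H0 returns [3]
H1 returns ([3], 0)
H2 returns (([3], 0), ())
H3 returns [(([3], 0), ())]
= [(([3], 0), ())]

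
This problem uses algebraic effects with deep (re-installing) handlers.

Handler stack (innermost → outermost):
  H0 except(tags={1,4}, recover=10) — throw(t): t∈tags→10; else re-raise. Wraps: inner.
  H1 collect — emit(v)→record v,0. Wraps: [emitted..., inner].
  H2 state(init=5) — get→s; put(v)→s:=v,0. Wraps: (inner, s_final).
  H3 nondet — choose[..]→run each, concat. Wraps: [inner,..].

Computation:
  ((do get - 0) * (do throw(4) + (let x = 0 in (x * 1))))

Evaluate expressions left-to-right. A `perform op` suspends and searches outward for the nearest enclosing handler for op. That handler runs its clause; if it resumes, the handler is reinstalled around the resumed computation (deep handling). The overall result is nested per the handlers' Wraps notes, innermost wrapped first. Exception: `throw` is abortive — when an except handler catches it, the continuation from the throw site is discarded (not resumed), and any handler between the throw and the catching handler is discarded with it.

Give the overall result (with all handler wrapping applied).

Working:
get @ H2 ⇒ 5
throw(4) @ H0 caught ⇒ 10
H1 returns [10]
H2 returns ([10], 5)
H3 returns [([10], 5)]
= [([10], 5)]

Answer: [([10], 5)]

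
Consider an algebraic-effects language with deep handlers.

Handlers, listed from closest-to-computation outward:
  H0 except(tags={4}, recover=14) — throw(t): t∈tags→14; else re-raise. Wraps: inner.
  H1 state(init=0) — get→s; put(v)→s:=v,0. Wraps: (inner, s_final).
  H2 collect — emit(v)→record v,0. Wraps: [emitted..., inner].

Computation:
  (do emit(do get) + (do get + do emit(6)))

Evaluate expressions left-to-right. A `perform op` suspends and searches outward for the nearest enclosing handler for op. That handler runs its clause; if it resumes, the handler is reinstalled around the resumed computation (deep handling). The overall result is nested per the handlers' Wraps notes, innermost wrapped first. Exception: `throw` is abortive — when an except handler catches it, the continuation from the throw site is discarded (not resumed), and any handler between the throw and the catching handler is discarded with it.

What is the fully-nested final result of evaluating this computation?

Answer: [0, 6, (0, 0)]

Step-by-step:
get @ H1 ⇒ 0
emit(0) @ H2 ⇒ out+=0
get @ H1 ⇒ 0
emit(6) @ H2 ⇒ out+=6
H0 returns 0
H1 returns (0, 0)
H2 returns [0, 6, (0, 0)]
= [0, 6, (0, 0)]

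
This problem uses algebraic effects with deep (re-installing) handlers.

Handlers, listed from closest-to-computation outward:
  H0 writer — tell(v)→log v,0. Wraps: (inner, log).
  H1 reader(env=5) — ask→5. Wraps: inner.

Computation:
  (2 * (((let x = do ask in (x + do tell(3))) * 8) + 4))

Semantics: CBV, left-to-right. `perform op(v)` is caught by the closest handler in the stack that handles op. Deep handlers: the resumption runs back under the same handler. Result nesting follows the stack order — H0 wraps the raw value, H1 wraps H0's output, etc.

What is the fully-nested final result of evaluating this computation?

Step-by-step:
ask @ H1 ⇒ 5
tell(3) @ H0 ⇒ log+=3
H0 returns (88, (3))
H1 returns (88, (3))
= (88, (3))

Answer: (88, (3))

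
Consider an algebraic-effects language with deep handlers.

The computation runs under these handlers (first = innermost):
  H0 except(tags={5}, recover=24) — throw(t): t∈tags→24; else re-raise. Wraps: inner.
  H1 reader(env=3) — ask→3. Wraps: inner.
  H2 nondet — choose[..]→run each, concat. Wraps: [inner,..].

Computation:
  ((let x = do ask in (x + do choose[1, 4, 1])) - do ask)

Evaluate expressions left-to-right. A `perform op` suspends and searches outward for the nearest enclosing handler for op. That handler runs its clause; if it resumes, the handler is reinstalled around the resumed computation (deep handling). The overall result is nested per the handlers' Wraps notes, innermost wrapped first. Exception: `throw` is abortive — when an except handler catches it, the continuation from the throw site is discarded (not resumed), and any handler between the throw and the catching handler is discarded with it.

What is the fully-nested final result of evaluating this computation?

Answer: [1, 4, 1]

Working:
ask @ H1 ⇒ 3
choose[1, 4, 1] @ H2
  branch[0] choose=1:
    ask @ H1 ⇒ 3
    H0 returns 1
    H1 returns 1
    H2 returns [1]
  branch[1] choose=4:
    ask @ H1 ⇒ 3
    H0 returns 4
    H1 returns 4
    H2 returns [4]
  branch[2] choose=1:
    ask @ H1 ⇒ 3
    H0 returns 1
    H1 returns 1
    H2 returns [1]
= [1, 4, 1]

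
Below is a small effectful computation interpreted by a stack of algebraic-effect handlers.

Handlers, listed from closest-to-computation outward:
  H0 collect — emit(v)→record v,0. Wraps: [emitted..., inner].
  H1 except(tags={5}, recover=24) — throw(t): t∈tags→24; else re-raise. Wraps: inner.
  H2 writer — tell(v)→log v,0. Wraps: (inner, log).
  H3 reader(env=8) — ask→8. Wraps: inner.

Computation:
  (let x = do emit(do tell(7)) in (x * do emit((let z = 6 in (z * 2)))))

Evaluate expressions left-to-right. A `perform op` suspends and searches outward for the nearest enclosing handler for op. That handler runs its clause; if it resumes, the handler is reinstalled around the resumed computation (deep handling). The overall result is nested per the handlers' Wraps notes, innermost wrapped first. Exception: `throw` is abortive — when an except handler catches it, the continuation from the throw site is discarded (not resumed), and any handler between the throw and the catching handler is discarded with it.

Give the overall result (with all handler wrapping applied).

Working:
tell(7) @ H2 ⇒ log+=7
emit(0) @ H0 ⇒ out+=0
emit(12) @ H0 ⇒ out+=12
H0 returns [0, 12, 0]
H1 returns [0, 12, 0]
H2 returns ([0, 12, 0], (7))
H3 returns ([0, 12, 0], (7))
= ([0, 12, 0], (7))

Answer: ([0, 12, 0], (7))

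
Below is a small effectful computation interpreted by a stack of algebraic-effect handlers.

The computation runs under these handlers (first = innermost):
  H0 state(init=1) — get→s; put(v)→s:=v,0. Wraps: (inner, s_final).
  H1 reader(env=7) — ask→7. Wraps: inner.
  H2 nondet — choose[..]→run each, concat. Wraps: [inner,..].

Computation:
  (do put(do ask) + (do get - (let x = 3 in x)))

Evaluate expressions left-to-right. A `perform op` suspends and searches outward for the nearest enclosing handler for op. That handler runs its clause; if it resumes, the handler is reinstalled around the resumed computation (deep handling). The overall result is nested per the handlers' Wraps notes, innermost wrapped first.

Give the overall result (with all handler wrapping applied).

Step-by-step:
ask @ H1 ⇒ 7
put(7) @ H0 ⇒ s:=7
get @ H0 ⇒ 7
H0 returns (4, 7)
H1 returns (4, 7)
H2 returns [(4, 7)]
= [(4, 7)]

Answer: [(4, 7)]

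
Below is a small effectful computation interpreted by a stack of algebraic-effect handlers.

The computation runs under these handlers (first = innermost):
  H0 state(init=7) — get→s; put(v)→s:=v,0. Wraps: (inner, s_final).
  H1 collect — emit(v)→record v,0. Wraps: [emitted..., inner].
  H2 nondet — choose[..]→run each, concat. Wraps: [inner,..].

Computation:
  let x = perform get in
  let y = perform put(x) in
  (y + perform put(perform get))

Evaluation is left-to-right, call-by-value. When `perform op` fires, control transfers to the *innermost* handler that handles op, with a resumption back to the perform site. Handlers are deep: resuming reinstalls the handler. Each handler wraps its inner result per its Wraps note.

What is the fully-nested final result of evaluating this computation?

Evaluation trace:
get @ H0 ⇒ 7
put(7) @ H0 ⇒ s:=7
get @ H0 ⇒ 7
put(7) @ H0 ⇒ s:=7
H0 returns (0, 7)
H1 returns [(0, 7)]
H2 returns [[(0, 7)]]
= [[(0, 7)]]

Answer: [[(0, 7)]]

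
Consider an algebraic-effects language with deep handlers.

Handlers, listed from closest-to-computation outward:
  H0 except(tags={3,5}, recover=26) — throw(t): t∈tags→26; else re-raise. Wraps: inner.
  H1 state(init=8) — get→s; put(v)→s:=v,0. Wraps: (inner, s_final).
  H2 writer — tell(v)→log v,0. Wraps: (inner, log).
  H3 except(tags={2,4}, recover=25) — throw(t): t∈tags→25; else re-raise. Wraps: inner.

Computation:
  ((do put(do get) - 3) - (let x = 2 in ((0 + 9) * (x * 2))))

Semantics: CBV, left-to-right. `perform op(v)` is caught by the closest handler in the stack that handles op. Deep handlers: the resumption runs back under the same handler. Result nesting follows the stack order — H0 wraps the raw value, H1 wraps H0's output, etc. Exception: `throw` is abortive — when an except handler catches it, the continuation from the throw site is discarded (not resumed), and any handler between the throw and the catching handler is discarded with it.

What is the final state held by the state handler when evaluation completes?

Answer: 8

Evaluation trace:
get @ H1 ⇒ 8
put(8) @ H1 ⇒ s:=8
H0 returns -39
H1 returns (-39, 8)
H2 returns ((-39, 8), ())
H3 returns ((-39, 8), ())
= ((-39, 8), ())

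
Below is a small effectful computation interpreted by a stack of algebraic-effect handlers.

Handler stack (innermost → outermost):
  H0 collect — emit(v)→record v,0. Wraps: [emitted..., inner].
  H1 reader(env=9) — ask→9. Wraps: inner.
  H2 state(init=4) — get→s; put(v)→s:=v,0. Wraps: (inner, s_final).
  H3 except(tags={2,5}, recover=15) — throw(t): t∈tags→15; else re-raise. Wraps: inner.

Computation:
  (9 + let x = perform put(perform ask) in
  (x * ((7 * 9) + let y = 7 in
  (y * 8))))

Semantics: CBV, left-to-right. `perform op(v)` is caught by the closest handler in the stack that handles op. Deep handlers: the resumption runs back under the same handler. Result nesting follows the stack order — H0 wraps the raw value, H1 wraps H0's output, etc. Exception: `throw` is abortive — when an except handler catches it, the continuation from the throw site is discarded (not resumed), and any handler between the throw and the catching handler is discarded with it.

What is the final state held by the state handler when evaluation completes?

Working:
ask @ H1 ⇒ 9
put(9) @ H2 ⇒ s:=9
H0 returns [9]
H1 returns [9]
H2 returns ([9], 9)
H3 returns ([9], 9)
= ([9], 9)

Answer: 9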